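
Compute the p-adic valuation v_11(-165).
v_11(-165) = 1

v_11(n) is the largest exponent k such that 11^k divides n. Factor out: -165 = -11^1 · 15. (Sign doesn't affect v_p.) So v_11(-165) = 1.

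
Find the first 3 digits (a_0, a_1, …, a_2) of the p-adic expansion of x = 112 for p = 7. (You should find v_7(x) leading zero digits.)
(a_0, …, a_2) = (0, 2, 2)

v_7(112) = 1, so a_0 = ... = a_0 = 0. Factor out: x = 7^1 · u with u = 16 a unit in ℤ_7. Expand u iteratively via a_{v+i} = u_i mod 7, u_{i+1} = (u_i − a_{v+i})/7:
  u_0 = 16;  a_1 = 2;  u_1 = (u_0 − 2)/7 = 2
  u_1 = 2;  a_2 = 2;  u_2 = (u_1 − 2)/7 = 0
Digits: (0, 2, 2).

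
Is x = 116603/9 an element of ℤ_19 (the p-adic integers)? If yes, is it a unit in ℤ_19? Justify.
x ∈ ℤ_19 but not a unit; v_19(x) = 3 > 0

ℤ_19 = {x ∈ ℚ_19 : v_19(x) ≥ 0} and ℤ_19^× = {x ∈ ℤ_19 : v_19(x) = 0}. Here v_19(116603/9) = v_19(num) − v_19(den) = 3; compare against these criteria.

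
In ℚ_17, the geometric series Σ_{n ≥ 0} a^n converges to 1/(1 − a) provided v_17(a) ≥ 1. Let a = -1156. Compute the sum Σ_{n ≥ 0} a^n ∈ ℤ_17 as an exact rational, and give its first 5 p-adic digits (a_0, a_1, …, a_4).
Σ a^n = 1/(1 − a) = 1/1157;  first 5 digits = (1, 0, 13, 16, 15)

v_17(a) = 2 ≥ 1, so the series converges in ℤ_17 to 1/(1 − a) = 1/(1 − (-1156)) = 1/1157. Expand this rational in ℤ_17: compute digits iteratively via d_i = x_i mod 17, x_{i+1} = (x_i − d_i)/17. The first 5 digits are (1, 0, 13, 16, 15).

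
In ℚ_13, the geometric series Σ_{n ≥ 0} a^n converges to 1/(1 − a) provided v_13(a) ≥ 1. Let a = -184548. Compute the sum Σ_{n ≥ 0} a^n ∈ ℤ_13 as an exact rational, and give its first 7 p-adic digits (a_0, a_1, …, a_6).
Σ a^n = 1/(1 − a) = 1/184549;  first 7 digits = (1, 0, 0, 7, 6, 12, 9)

v_13(a) = 3 ≥ 1, so the series converges in ℤ_13 to 1/(1 − a) = 1/(1 − (-184548)) = 1/184549. Expand this rational in ℤ_13: compute digits iteratively via d_i = x_i mod 13, x_{i+1} = (x_i − d_i)/13. The first 7 digits are (1, 0, 0, 7, 6, 12, 9).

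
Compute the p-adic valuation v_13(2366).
v_13(2366) = 2

v_13(n) is the largest exponent k such that 13^k divides n. Factor out: 2366 = 13^2 · 14. (Sign doesn't affect v_p.) So v_13(2366) = 2.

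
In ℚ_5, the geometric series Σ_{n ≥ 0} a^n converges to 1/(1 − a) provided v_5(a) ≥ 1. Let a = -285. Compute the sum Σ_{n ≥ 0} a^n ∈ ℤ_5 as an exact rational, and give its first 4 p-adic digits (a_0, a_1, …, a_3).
Σ a^n = 1/(1 − a) = 1/286;  first 4 digits = (1, 3, 2, 4)

v_5(a) = 1 ≥ 1, so the series converges in ℤ_5 to 1/(1 − a) = 1/(1 − (-285)) = 1/286. Expand this rational in ℤ_5: compute digits iteratively via d_i = x_i mod 5, x_{i+1} = (x_i − d_i)/5. The first 4 digits are (1, 3, 2, 4).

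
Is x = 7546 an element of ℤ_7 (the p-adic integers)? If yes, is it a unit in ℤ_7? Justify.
x ∈ ℤ_7 but not a unit; v_7(x) = 3 > 0

ℤ_7 = {x ∈ ℚ_7 : v_7(x) ≥ 0} and ℤ_7^× = {x ∈ ℤ_7 : v_7(x) = 0}. Here v_7(7546) = v_7(num) − v_7(den) = 3; compare against these criteria.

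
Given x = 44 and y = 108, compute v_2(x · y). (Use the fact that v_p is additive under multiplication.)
v_2(4752) = 4

v_p(x) = 2 (factor: 44 = 2^2 · 11); v_p(y) = 2 (factor: 108 = 2^2 · 27). Additivity: v_p(xy) = v_p(x) + v_p(y) = 2 + 2 = 4. (Direct check: xy = 4752 = 2^4 · (297).)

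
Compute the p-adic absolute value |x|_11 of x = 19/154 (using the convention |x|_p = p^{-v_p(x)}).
|19/154|_11 = 11

Step 1 — compute v_11(x) by factoring powers of 11 out of the numerator and denominator: v_11(19/154) = -1. Step 2 — apply |x|_p = p^{-v_p(x)} = 11^{1} = 11.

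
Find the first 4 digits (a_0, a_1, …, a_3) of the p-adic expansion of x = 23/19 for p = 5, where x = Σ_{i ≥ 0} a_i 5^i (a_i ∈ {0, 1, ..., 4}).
(a_0, …, a_3) = (2, 3, 2, 0)

v_5(23/19) = 0 (numerator and denominator both coprime to 5), so x ∈ ℤ_5^×. Compute digits iteratively via a_i = x_i mod 5, x_{i+1} = (x_i − a_i)/5, with x_0 = x:
  x_0 = 23/19;  a_0 = 2;  x_1 = (x_0 − 2)/5 = -3/19
  x_1 = -3/19;  a_1 = 3;  x_2 = (x_1 − 3)/5 = -12/19
  x_2 = -12/19;  a_2 = 2;  x_3 = (x_2 − 2)/5 = -10/19
  x_3 = -10/19;  a_3 = 0;  x_4 = (x_3 − 0)/5 = -2/19
Digits: (2, 3, 2, 0).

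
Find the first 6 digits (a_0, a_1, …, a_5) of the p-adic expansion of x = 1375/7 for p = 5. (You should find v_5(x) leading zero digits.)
(a_0, …, a_5) = (0, 0, 0, 3, 4, 2)

v_5(1375/7) = 3, so a_0 = ... = a_2 = 0. Factor out: x = 5^3 · u with u = 11/7 a unit in ℤ_5. Expand u iteratively via a_{v+i} = u_i mod 5, u_{i+1} = (u_i − a_{v+i})/5:
  u_0 = 11/7;  a_3 = 3;  u_1 = (u_0 − 3)/5 = -2/7
  u_1 = -2/7;  a_4 = 4;  u_2 = (u_1 − 4)/5 = -6/7
  u_2 = -6/7;  a_5 = 2;  u_3 = (u_2 − 2)/5 = -4/7
Digits: (0, 0, 0, 3, 4, 2).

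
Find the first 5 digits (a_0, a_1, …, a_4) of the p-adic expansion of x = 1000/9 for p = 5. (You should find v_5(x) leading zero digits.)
(a_0, …, a_4) = (0, 0, 0, 2, 2)

v_5(1000/9) = 3, so a_0 = ... = a_2 = 0. Factor out: x = 5^3 · u with u = 8/9 a unit in ℤ_5. Expand u iteratively via a_{v+i} = u_i mod 5, u_{i+1} = (u_i − a_{v+i})/5:
  u_0 = 8/9;  a_3 = 2;  u_1 = (u_0 − 2)/5 = -2/9
  u_1 = -2/9;  a_4 = 2;  u_2 = (u_1 − 2)/5 = -4/9
Digits: (0, 0, 0, 2, 2).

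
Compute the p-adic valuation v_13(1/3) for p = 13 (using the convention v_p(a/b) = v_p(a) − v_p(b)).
v_13(1/3) = 0

Factor powers of 13 from the numerator and denominator of the reduced fraction: 1 = 13^0 · 1 and 3 = 13^0 · 3. Apply v_p(a/b) = v_p(a) − v_p(b): v_13(1/3) = 0 − 0 = 0.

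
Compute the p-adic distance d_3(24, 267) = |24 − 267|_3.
d_3(24, 267) = 1/243

Step 1 — x − y = 24 − 267 = -243. Step 2 — v_3(-243) = 5 (factor: -243 = −(3^5 · 1); the sign does not affect v_p). Step 3 — |x − y|_3 = 3^{-5} = 1/243.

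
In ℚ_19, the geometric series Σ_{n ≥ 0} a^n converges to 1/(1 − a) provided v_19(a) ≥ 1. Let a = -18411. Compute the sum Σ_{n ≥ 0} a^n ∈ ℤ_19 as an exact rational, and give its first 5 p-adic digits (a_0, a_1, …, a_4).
Σ a^n = 1/(1 − a) = 1/18412;  first 5 digits = (1, 0, 6, 16, 16)

v_19(a) = 2 ≥ 1, so the series converges in ℤ_19 to 1/(1 − a) = 1/(1 − (-18411)) = 1/18412. Expand this rational in ℤ_19: compute digits iteratively via d_i = x_i mod 19, x_{i+1} = (x_i − d_i)/19. The first 5 digits are (1, 0, 6, 16, 16).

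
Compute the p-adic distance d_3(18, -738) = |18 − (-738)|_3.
d_3(18, -738) = 1/27

Step 1 — x − y = 18 − (-738) = 756. Step 2 — v_3(756) = 3 (factor: 756 = (3^3 · 28); the sign does not affect v_p). Step 3 — |x − y|_3 = 3^{-3} = 1/27.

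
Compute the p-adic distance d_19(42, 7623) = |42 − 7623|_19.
d_19(42, 7623) = 1/361

Step 1 — x − y = 42 − 7623 = -7581. Step 2 — v_19(-7581) = 2 (factor: -7581 = −(19^2 · 21); the sign does not affect v_p). Step 3 — |x − y|_19 = 19^{-2} = 1/361.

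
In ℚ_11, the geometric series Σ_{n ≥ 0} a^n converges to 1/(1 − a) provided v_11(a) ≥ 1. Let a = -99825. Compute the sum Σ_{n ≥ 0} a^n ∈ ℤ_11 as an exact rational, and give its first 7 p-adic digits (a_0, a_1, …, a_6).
Σ a^n = 1/(1 − a) = 1/99826;  first 7 digits = (1, 0, 0, 2, 4, 10, 3)

v_11(a) = 3 ≥ 1, so the series converges in ℤ_11 to 1/(1 − a) = 1/(1 − (-99825)) = 1/99826. Expand this rational in ℤ_11: compute digits iteratively via d_i = x_i mod 11, x_{i+1} = (x_i − d_i)/11. The first 7 digits are (1, 0, 0, 2, 4, 10, 3).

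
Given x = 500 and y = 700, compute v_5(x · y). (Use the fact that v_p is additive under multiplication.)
v_5(350000) = 5

v_p(x) = 3 (factor: 500 = 5^3 · 4); v_p(y) = 2 (factor: 700 = 5^2 · 28). Additivity: v_p(xy) = v_p(x) + v_p(y) = 3 + 2 = 5. (Direct check: xy = 350000 = 5^5 · (112).)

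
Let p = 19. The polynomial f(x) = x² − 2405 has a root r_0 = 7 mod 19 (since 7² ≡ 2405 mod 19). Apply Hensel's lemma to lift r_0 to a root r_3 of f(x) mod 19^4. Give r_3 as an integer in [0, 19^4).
r_3 = 117655 (mod 130321)

Hensel's recurrence: r_{i+1} = r_i − f(r_i)·(f′(r_i))^{-1} mod 19^{i+2}, with f′(x) = 2x. Iterate:
  r_0 = 7 (mod 19)
  r_1 = 330 (mod 361)
  r_2 = 1052 (mod 6859)
  r_3 = 117655 (mod 130321)
Final: r_3 = 117655, and one checks f(r_3) ≡ 0 mod 19^4.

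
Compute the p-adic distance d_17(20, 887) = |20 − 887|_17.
d_17(20, 887) = 1/289

Step 1 — x − y = 20 − 887 = -867. Step 2 — v_17(-867) = 2 (factor: -867 = −(17^2 · 3); the sign does not affect v_p). Step 3 — |x − y|_17 = 17^{-2} = 1/289.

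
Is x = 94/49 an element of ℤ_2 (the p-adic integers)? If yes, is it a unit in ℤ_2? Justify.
x ∈ ℤ_2 but not a unit; v_2(x) = 1 > 0

ℤ_2 = {x ∈ ℚ_2 : v_2(x) ≥ 0} and ℤ_2^× = {x ∈ ℤ_2 : v_2(x) = 0}. Here v_2(94/49) = v_2(num) − v_2(den) = 1; compare against these criteria.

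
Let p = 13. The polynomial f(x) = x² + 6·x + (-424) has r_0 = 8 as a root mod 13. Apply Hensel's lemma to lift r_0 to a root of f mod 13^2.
r_1 = 99 (mod 169)

Hensel: r_{i+1} = r_i − f(r_i)·(f′(r_i))^{-1} mod 13^{i+2}, f′(x) = 2x + 6. Iterate:
  r_0 = 8 (mod 13)
  r_1 = 99 (mod 169)
Final: r = 99 satisfies f(r) ≡ 0 mod 13^2.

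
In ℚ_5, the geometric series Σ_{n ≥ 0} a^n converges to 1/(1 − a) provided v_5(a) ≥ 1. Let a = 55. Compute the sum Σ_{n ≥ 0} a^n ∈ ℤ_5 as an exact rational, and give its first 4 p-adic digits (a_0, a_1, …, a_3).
Σ a^n = 1/(1 − a) = -1/54;  first 4 digits = (1, 1, 3, 0)

v_5(a) = 1 ≥ 1, so the series converges in ℤ_5 to 1/(1 − a) = 1/(1 − 55) = -1/54. Expand this rational in ℤ_5: compute digits iteratively via d_i = x_i mod 5, x_{i+1} = (x_i − d_i)/5. The first 4 digits are (1, 1, 3, 0).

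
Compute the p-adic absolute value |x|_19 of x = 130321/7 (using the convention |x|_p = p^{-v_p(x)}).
|130321/7|_19 = 1/130321

Step 1 — compute v_19(x) by factoring powers of 19 out of the numerator and denominator: v_19(130321/7) = 4. Step 2 — apply |x|_p = p^{-v_p(x)} = 19^{-4} = 1/130321.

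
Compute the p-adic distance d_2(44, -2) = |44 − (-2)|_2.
d_2(44, -2) = 1/2

Step 1 — x − y = 44 − (-2) = 46. Step 2 — v_2(46) = 1 (factor: 46 = (2^1 · 23); the sign does not affect v_p). Step 3 — |x − y|_2 = 2^{-1} = 1/2.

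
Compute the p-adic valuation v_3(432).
v_3(432) = 3

v_3(n) is the largest exponent k such that 3^k divides n. Factor out: 432 = 3^3 · 16. (Sign doesn't affect v_p.) So v_3(432) = 3.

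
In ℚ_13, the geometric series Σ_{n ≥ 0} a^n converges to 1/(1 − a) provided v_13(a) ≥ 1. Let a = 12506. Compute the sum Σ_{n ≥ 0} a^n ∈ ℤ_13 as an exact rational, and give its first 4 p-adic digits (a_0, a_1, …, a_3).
Σ a^n = 1/(1 − a) = -1/12505;  first 4 digits = (1, 0, 9, 5)

v_13(a) = 2 ≥ 1, so the series converges in ℤ_13 to 1/(1 − a) = 1/(1 − 12506) = -1/12505. Expand this rational in ℤ_13: compute digits iteratively via d_i = x_i mod 13, x_{i+1} = (x_i − d_i)/13. The first 4 digits are (1, 0, 9, 5).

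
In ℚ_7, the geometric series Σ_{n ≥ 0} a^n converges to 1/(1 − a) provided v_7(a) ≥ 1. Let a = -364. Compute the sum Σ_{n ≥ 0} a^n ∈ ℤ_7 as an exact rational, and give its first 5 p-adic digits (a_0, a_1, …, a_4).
Σ a^n = 1/(1 − a) = 1/365;  first 5 digits = (1, 4, 1, 1, 6)

v_7(a) = 1 ≥ 1, so the series converges in ℤ_7 to 1/(1 − a) = 1/(1 − (-364)) = 1/365. Expand this rational in ℤ_7: compute digits iteratively via d_i = x_i mod 7, x_{i+1} = (x_i − d_i)/7. The first 5 digits are (1, 4, 1, 1, 6).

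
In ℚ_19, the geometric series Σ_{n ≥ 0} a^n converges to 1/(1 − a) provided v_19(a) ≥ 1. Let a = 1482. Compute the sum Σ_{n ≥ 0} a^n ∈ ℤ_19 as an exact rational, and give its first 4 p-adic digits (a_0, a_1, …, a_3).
Σ a^n = 1/(1 − a) = -1/1481;  first 4 digits = (1, 2, 8, 5)

v_19(a) = 1 ≥ 1, so the series converges in ℤ_19 to 1/(1 − a) = 1/(1 − 1482) = -1/1481. Expand this rational in ℤ_19: compute digits iteratively via d_i = x_i mod 19, x_{i+1} = (x_i − d_i)/19. The first 4 digits are (1, 2, 8, 5).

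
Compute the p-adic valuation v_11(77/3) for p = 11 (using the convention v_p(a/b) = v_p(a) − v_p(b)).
v_11(77/3) = 1

Factor powers of 11 from the numerator and denominator of the reduced fraction: 77 = 11^1 · 7 and 3 = 11^0 · 3. Apply v_p(a/b) = v_p(a) − v_p(b): v_11(77/3) = 1 − 0 = 1.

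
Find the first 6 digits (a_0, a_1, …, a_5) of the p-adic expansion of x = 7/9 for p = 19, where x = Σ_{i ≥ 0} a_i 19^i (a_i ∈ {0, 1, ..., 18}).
(a_0, …, a_5) = (5, 4, 4, 4, 4, 4)

v_19(7/9) = 0 (numerator and denominator both coprime to 19), so x ∈ ℤ_19^×. Compute digits iteratively via a_i = x_i mod 19, x_{i+1} = (x_i − a_i)/19, with x_0 = x:
  x_0 = 7/9;  a_0 = 5;  x_1 = (x_0 − 5)/19 = -2/9
  x_1 = -2/9;  a_1 = 4;  x_2 = (x_1 − 4)/19 = -2/9
  x_2 = -2/9;  a_2 = 4;  x_3 = (x_2 − 4)/19 = -2/9
  x_3 = -2/9;  a_3 = 4;  x_4 = (x_3 − 4)/19 = -2/9
  x_4 = -2/9;  a_4 = 4;  x_5 = (x_4 − 4)/19 = -2/9
  x_5 = -2/9;  a_5 = 4;  x_6 = (x_5 − 4)/19 = -2/9
Digits: (5, 4, 4, 4, 4, 4).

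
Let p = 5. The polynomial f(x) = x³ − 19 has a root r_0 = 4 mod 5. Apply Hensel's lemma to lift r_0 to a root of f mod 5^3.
r_2 = 64 (mod 125)

Hensel: r_{i+1} = r_i − f(r_i)/f′(r_i) mod 5^{i+2}, where f′(x) = 3x². Iterate:
  r_0 = 4 (mod 5)
  r_1 = 14 (mod 25)
  r_2 = 64 (mod 125)
Final: r = 64 with f(r) ≡ 0 mod 5^3.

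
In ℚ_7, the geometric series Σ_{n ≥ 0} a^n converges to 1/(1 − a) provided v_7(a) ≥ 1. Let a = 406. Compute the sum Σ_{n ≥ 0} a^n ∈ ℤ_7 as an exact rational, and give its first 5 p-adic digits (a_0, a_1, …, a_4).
Σ a^n = 1/(1 − a) = -1/405;  first 5 digits = (1, 2, 5, 6, 6)

v_7(a) = 1 ≥ 1, so the series converges in ℤ_7 to 1/(1 − a) = 1/(1 − 406) = -1/405. Expand this rational in ℤ_7: compute digits iteratively via d_i = x_i mod 7, x_{i+1} = (x_i − d_i)/7. The first 5 digits are (1, 2, 5, 6, 6).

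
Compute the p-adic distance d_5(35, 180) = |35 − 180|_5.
d_5(35, 180) = 1/5

Step 1 — x − y = 35 − 180 = -145. Step 2 — v_5(-145) = 1 (factor: -145 = −(5^1 · 29); the sign does not affect v_p). Step 3 — |x − y|_5 = 5^{-1} = 1/5.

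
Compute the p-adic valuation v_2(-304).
v_2(-304) = 4

v_2(n) is the largest exponent k such that 2^k divides n. Factor out: -304 = -2^4 · 19. (Sign doesn't affect v_p.) So v_2(-304) = 4.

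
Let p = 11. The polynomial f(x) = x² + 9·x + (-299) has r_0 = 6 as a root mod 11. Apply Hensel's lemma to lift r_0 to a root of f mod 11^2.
r_1 = 39 (mod 121)

Hensel: r_{i+1} = r_i − f(r_i)·(f′(r_i))^{-1} mod 11^{i+2}, f′(x) = 2x + 9. Iterate:
  r_0 = 6 (mod 11)
  r_1 = 39 (mod 121)
Final: r = 39 satisfies f(r) ≡ 0 mod 11^2.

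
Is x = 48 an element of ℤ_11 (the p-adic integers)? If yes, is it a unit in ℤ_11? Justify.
x ∈ ℤ_11^× (unit); v_11(x) = 0

ℤ_11 = {x ∈ ℚ_11 : v_11(x) ≥ 0} and ℤ_11^× = {x ∈ ℤ_11 : v_11(x) = 0}. Here v_11(48) = v_11(num) − v_11(den) = 0; compare against these criteria.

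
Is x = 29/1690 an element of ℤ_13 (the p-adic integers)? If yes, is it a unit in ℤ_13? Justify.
x ∉ ℤ_13 (v_13(x) = -2 < 0)

ℤ_13 = {x ∈ ℚ_13 : v_13(x) ≥ 0} and ℤ_13^× = {x ∈ ℤ_13 : v_13(x) = 0}. Here v_13(29/1690) = v_13(num) − v_13(den) = -2; compare against these criteria.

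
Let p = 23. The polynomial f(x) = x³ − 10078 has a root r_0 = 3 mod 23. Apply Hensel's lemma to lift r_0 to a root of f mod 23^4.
r_3 = 145478 (mod 279841)

Hensel: r_{i+1} = r_i − f(r_i)/f′(r_i) mod 23^{i+2}, where f′(x) = 3x². Iterate:
  r_0 = 3 (mod 23)
  r_1 = 3 (mod 529)
  r_2 = 11641 (mod 12167)
  r_3 = 145478 (mod 279841)
Final: r = 145478 with f(r) ≡ 0 mod 23^4.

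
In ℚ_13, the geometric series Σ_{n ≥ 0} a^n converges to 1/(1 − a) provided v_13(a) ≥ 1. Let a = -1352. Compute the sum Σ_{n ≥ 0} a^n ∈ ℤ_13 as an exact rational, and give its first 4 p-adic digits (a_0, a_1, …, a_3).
Σ a^n = 1/(1 − a) = 1/1353;  first 4 digits = (1, 0, 5, 12)

v_13(a) = 2 ≥ 1, so the series converges in ℤ_13 to 1/(1 − a) = 1/(1 − (-1352)) = 1/1353. Expand this rational in ℤ_13: compute digits iteratively via d_i = x_i mod 13, x_{i+1} = (x_i − d_i)/13. The first 4 digits are (1, 0, 5, 12).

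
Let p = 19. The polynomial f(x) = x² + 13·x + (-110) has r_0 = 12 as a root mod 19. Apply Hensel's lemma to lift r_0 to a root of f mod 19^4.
r_3 = 36663 (mod 130321)

Hensel: r_{i+1} = r_i − f(r_i)·(f′(r_i))^{-1} mod 19^{i+2}, f′(x) = 2x + 13. Iterate:
  r_0 = 12 (mod 19)
  r_1 = 202 (mod 361)
  r_2 = 2368 (mod 6859)
  r_3 = 36663 (mod 130321)
Final: r = 36663 satisfies f(r) ≡ 0 mod 19^4.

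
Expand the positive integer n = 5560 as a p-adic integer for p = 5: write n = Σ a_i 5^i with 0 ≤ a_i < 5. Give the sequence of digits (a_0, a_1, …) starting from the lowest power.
(a_0, a_1, …) = (0, 2, 2, 4, 3, 1)

Repeated division by 5 gives the digits low-to-high: 5560 = 2·5^1 + 2·5^2 + 4·5^3 + 3·5^4 + 1·5^5. Digit sequence: (0, 2, 2, 4, 3, 1).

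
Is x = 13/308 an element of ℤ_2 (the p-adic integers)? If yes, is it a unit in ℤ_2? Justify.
x ∉ ℤ_2 (v_2(x) = -2 < 0)

ℤ_2 = {x ∈ ℚ_2 : v_2(x) ≥ 0} and ℤ_2^× = {x ∈ ℤ_2 : v_2(x) = 0}. Here v_2(13/308) = v_2(num) − v_2(den) = -2; compare against these criteria.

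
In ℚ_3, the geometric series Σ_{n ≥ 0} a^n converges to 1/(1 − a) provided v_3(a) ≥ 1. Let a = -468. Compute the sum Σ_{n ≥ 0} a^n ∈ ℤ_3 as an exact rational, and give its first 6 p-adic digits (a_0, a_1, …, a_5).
Σ a^n = 1/(1 − a) = 1/469;  first 6 digits = (1, 0, 2, 0, 1, 2)

v_3(a) = 2 ≥ 1, so the series converges in ℤ_3 to 1/(1 − a) = 1/(1 − (-468)) = 1/469. Expand this rational in ℤ_3: compute digits iteratively via d_i = x_i mod 3, x_{i+1} = (x_i − d_i)/3. The first 6 digits are (1, 0, 2, 0, 1, 2).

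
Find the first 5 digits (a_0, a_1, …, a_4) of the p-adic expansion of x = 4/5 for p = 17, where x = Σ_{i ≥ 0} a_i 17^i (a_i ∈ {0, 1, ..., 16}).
(a_0, …, a_4) = (11, 13, 6, 3, 10)

v_17(4/5) = 0 (numerator and denominator both coprime to 17), so x ∈ ℤ_17^×. Compute digits iteratively via a_i = x_i mod 17, x_{i+1} = (x_i − a_i)/17, with x_0 = x:
  x_0 = 4/5;  a_0 = 11;  x_1 = (x_0 − 11)/17 = -3/5
  x_1 = -3/5;  a_1 = 13;  x_2 = (x_1 − 13)/17 = -4/5
  x_2 = -4/5;  a_2 = 6;  x_3 = (x_2 − 6)/17 = -2/5
  x_3 = -2/5;  a_3 = 3;  x_4 = (x_3 − 3)/17 = -1/5
  x_4 = -1/5;  a_4 = 10;  x_5 = (x_4 − 10)/17 = -3/5
Digits: (11, 13, 6, 3, 10).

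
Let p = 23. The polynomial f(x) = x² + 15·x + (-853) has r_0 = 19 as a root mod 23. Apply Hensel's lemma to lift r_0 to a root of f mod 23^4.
r_3 = 114766 (mod 279841)

Hensel: r_{i+1} = r_i − f(r_i)·(f′(r_i))^{-1} mod 23^{i+2}, f′(x) = 2x + 15. Iterate:
  r_0 = 19 (mod 23)
  r_1 = 502 (mod 529)
  r_2 = 5263 (mod 12167)
  r_3 = 114766 (mod 279841)
Final: r = 114766 satisfies f(r) ≡ 0 mod 23^4.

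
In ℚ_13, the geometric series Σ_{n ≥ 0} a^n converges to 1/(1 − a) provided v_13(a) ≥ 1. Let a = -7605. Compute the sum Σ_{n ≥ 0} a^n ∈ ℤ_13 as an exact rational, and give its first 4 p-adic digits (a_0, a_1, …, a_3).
Σ a^n = 1/(1 − a) = 1/7606;  first 4 digits = (1, 0, 7, 9)

v_13(a) = 2 ≥ 1, so the series converges in ℤ_13 to 1/(1 − a) = 1/(1 − (-7605)) = 1/7606. Expand this rational in ℤ_13: compute digits iteratively via d_i = x_i mod 13, x_{i+1} = (x_i − d_i)/13. The first 4 digits are (1, 0, 7, 9).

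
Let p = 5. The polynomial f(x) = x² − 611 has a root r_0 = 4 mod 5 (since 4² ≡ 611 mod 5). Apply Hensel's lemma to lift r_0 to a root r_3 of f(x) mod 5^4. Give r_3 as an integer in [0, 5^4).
r_3 = 519 (mod 625)

Hensel's recurrence: r_{i+1} = r_i − f(r_i)·(f′(r_i))^{-1} mod 5^{i+2}, with f′(x) = 2x. Iterate:
  r_0 = 4 (mod 5)
  r_1 = 19 (mod 25)
  r_2 = 19 (mod 125)
  r_3 = 519 (mod 625)
Final: r_3 = 519, and one checks f(r_3) ≡ 0 mod 5^4.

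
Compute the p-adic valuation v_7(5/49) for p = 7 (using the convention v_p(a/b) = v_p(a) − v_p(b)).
v_7(5/49) = -2

Factor powers of 7 from the numerator and denominator of the reduced fraction: 5 = 7^0 · 5 and 49 = 7^2 · 1. Apply v_p(a/b) = v_p(a) − v_p(b): v_7(5/49) = 0 − 2 = -2.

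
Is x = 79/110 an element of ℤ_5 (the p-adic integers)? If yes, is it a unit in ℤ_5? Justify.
x ∉ ℤ_5 (v_5(x) = -1 < 0)

ℤ_5 = {x ∈ ℚ_5 : v_5(x) ≥ 0} and ℤ_5^× = {x ∈ ℤ_5 : v_5(x) = 0}. Here v_5(79/110) = v_5(num) − v_5(den) = -1; compare against these criteria.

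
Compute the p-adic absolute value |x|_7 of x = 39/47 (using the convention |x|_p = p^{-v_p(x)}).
|39/47|_7 = 1

Step 1 — compute v_7(x) by factoring powers of 7 out of the numerator and denominator: v_7(39/47) = 0. Step 2 — apply |x|_p = p^{-v_p(x)} = 7^{0} = 1.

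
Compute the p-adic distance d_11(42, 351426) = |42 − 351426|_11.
d_11(42, 351426) = 1/14641

Step 1 — x − y = 42 − 351426 = -351384. Step 2 — v_11(-351384) = 4 (factor: -351384 = −(11^4 · 24); the sign does not affect v_p). Step 3 — |x − y|_11 = 11^{-4} = 1/14641.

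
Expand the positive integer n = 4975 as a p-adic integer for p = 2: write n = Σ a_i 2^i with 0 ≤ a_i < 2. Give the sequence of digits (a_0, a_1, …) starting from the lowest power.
(a_0, a_1, …) = (1, 1, 1, 1, 0, 1, 1, 0, 1, 1, 0, 0, 1)

Repeated division by 2 gives the digits low-to-high: 4975 = 1 + 1·2^1 + 1·2^2 + 1·2^3 + 1·2^5 + 1·2^6 + 1·2^8 + 1·2^9 + 1·2^12. Digit sequence: (1, 1, 1, 1, 0, 1, 1, 0, 1, 1, 0, 0, 1).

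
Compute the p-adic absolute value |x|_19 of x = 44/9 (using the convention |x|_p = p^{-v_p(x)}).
|44/9|_19 = 1

Step 1 — compute v_19(x) by factoring powers of 19 out of the numerator and denominator: v_19(44/9) = 0. Step 2 — apply |x|_p = p^{-v_p(x)} = 19^{0} = 1.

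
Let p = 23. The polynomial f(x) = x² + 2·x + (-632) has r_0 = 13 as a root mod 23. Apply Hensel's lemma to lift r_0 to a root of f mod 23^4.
r_3 = 36813 (mod 279841)

Hensel: r_{i+1} = r_i − f(r_i)·(f′(r_i))^{-1} mod 23^{i+2}, f′(x) = 2x + 2. Iterate:
  r_0 = 13 (mod 23)
  r_1 = 312 (mod 529)
  r_2 = 312 (mod 12167)
  r_3 = 36813 (mod 279841)
Final: r = 36813 satisfies f(r) ≡ 0 mod 23^4.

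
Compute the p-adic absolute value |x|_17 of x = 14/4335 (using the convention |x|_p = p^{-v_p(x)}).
|14/4335|_17 = 289

Step 1 — compute v_17(x) by factoring powers of 17 out of the numerator and denominator: v_17(14/4335) = -2. Step 2 — apply |x|_p = p^{-v_p(x)} = 17^{2} = 289.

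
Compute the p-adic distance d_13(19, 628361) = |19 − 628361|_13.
d_13(19, 628361) = 1/28561

Step 1 — x − y = 19 − 628361 = -628342. Step 2 — v_13(-628342) = 4 (factor: -628342 = −(13^4 · 22); the sign does not affect v_p). Step 3 — |x − y|_13 = 13^{-4} = 1/28561.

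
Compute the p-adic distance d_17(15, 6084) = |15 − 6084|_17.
d_17(15, 6084) = 1/289

Step 1 — x − y = 15 − 6084 = -6069. Step 2 — v_17(-6069) = 2 (factor: -6069 = −(17^2 · 21); the sign does not affect v_p). Step 3 — |x − y|_17 = 17^{-2} = 1/289.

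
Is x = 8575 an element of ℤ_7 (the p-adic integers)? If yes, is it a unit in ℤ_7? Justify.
x ∈ ℤ_7 but not a unit; v_7(x) = 3 > 0

ℤ_7 = {x ∈ ℚ_7 : v_7(x) ≥ 0} and ℤ_7^× = {x ∈ ℤ_7 : v_7(x) = 0}. Here v_7(8575) = v_7(num) − v_7(den) = 3; compare against these criteria.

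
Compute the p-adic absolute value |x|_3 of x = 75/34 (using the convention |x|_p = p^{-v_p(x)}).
|75/34|_3 = 1/3

Step 1 — compute v_3(x) by factoring powers of 3 out of the numerator and denominator: v_3(75/34) = 1. Step 2 — apply |x|_p = p^{-v_p(x)} = 3^{-1} = 1/3.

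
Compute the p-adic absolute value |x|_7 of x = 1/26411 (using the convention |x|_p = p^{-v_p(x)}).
|1/26411|_7 = 2401

Step 1 — compute v_7(x) by factoring powers of 7 out of the numerator and denominator: v_7(1/26411) = -4. Step 2 — apply |x|_p = p^{-v_p(x)} = 7^{4} = 2401.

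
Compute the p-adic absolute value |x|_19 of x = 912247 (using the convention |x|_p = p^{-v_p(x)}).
|912247|_19 = 1/130321

Step 1 — compute v_19(x) by factoring powers of 19 out of the numerator and denominator: v_19(912247) = 4. Step 2 — apply |x|_p = p^{-v_p(x)} = 19^{-4} = 1/130321.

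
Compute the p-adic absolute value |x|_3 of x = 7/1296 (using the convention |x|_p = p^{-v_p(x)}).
|7/1296|_3 = 81

Step 1 — compute v_3(x) by factoring powers of 3 out of the numerator and denominator: v_3(7/1296) = -4. Step 2 — apply |x|_p = p^{-v_p(x)} = 3^{4} = 81.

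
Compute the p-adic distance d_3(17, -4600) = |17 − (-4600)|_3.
d_3(17, -4600) = 1/243

Step 1 — x − y = 17 − (-4600) = 4617. Step 2 — v_3(4617) = 5 (factor: 4617 = (3^5 · 19); the sign does not affect v_p). Step 3 — |x − y|_3 = 3^{-5} = 1/243.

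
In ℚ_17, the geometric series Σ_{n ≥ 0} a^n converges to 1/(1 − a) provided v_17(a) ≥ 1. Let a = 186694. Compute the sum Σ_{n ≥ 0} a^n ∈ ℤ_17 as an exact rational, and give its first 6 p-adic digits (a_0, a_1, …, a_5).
Σ a^n = 1/(1 − a) = -1/186693;  first 6 digits = (1, 0, 0, 4, 2, 0)

v_17(a) = 3 ≥ 1, so the series converges in ℤ_17 to 1/(1 − a) = 1/(1 − 186694) = -1/186693. Expand this rational in ℤ_17: compute digits iteratively via d_i = x_i mod 17, x_{i+1} = (x_i − d_i)/17. The first 6 digits are (1, 0, 0, 4, 2, 0).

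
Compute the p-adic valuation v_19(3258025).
v_19(3258025) = 4

v_19(n) is the largest exponent k such that 19^k divides n. Factor out: 3258025 = 19^4 · 25. (Sign doesn't affect v_p.) So v_19(3258025) = 4.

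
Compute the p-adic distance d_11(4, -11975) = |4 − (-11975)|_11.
d_11(4, -11975) = 1/1331

Step 1 — x − y = 4 − (-11975) = 11979. Step 2 — v_11(11979) = 3 (factor: 11979 = (11^3 · 9); the sign does not affect v_p). Step 3 — |x − y|_11 = 11^{-3} = 1/1331.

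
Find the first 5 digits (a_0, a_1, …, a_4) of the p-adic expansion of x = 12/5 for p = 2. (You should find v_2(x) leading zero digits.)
(a_0, …, a_4) = (0, 0, 1, 1, 1)

v_2(12/5) = 2, so a_0 = ... = a_1 = 0. Factor out: x = 2^2 · u with u = 3/5 a unit in ℤ_2. Expand u iteratively via a_{v+i} = u_i mod 2, u_{i+1} = (u_i − a_{v+i})/2:
  u_0 = 3/5;  a_2 = 1;  u_1 = (u_0 − 1)/2 = -1/5
  u_1 = -1/5;  a_3 = 1;  u_2 = (u_1 − 1)/2 = -3/5
  u_2 = -3/5;  a_4 = 1;  u_3 = (u_2 − 1)/2 = -4/5
Digits: (0, 0, 1, 1, 1).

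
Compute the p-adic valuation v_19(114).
v_19(114) = 1

v_19(n) is the largest exponent k such that 19^k divides n. Factor out: 114 = 19^1 · 6. (Sign doesn't affect v_p.) So v_19(114) = 1.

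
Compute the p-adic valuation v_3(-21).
v_3(-21) = 1

v_3(n) is the largest exponent k such that 3^k divides n. Factor out: -21 = -3^1 · 7. (Sign doesn't affect v_p.) So v_3(-21) = 1.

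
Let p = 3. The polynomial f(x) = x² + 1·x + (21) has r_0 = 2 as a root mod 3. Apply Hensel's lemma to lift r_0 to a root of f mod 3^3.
r_2 = 2 (mod 27)

Hensel: r_{i+1} = r_i − f(r_i)·(f′(r_i))^{-1} mod 3^{i+2}, f′(x) = 2x + 1. Iterate:
  r_0 = 2 (mod 3)
  r_1 = 2 (mod 9)
  r_2 = 2 (mod 27)
Final: r = 2 satisfies f(r) ≡ 0 mod 3^3.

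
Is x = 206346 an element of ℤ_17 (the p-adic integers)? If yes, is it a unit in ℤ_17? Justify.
x ∈ ℤ_17 but not a unit; v_17(x) = 3 > 0

ℤ_17 = {x ∈ ℚ_17 : v_17(x) ≥ 0} and ℤ_17^× = {x ∈ ℤ_17 : v_17(x) = 0}. Here v_17(206346) = v_17(num) − v_17(den) = 3; compare against these criteria.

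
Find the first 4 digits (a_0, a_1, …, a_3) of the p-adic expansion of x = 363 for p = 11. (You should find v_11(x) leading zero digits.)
(a_0, …, a_3) = (0, 0, 3, 0)

v_11(363) = 2, so a_0 = ... = a_1 = 0. Factor out: x = 11^2 · u with u = 3 a unit in ℤ_11. Expand u iteratively via a_{v+i} = u_i mod 11, u_{i+1} = (u_i − a_{v+i})/11:
  u_0 = 3;  a_2 = 3;  u_1 = (u_0 − 3)/11 = 0
  u_1 = 0;  a_3 = 0;  u_2 = (u_1 − 0)/11 = 0
Digits: (0, 0, 3, 0).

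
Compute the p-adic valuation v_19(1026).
v_19(1026) = 1

v_19(n) is the largest exponent k such that 19^k divides n. Factor out: 1026 = 19^1 · 54. (Sign doesn't affect v_p.) So v_19(1026) = 1.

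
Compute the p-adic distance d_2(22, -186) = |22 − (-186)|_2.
d_2(22, -186) = 1/16

Step 1 — x − y = 22 − (-186) = 208. Step 2 — v_2(208) = 4 (factor: 208 = (2^4 · 13); the sign does not affect v_p). Step 3 — |x − y|_2 = 2^{-4} = 1/16.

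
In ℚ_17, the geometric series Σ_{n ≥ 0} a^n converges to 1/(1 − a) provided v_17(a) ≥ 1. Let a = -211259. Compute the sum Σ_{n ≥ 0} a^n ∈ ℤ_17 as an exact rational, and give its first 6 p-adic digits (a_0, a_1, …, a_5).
Σ a^n = 1/(1 − a) = 1/211260;  first 6 digits = (1, 0, 0, 8, 14, 16)

v_17(a) = 3 ≥ 1, so the series converges in ℤ_17 to 1/(1 − a) = 1/(1 − (-211259)) = 1/211260. Expand this rational in ℤ_17: compute digits iteratively via d_i = x_i mod 17, x_{i+1} = (x_i − d_i)/17. The first 6 digits are (1, 0, 0, 8, 14, 16).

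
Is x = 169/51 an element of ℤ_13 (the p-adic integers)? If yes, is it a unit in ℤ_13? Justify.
x ∈ ℤ_13 but not a unit; v_13(x) = 2 > 0

ℤ_13 = {x ∈ ℚ_13 : v_13(x) ≥ 0} and ℤ_13^× = {x ∈ ℤ_13 : v_13(x) = 0}. Here v_13(169/51) = v_13(num) − v_13(den) = 2; compare against these criteria.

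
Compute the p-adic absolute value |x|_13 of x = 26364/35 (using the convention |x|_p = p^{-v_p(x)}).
|26364/35|_13 = 1/2197

Step 1 — compute v_13(x) by factoring powers of 13 out of the numerator and denominator: v_13(26364/35) = 3. Step 2 — apply |x|_p = p^{-v_p(x)} = 13^{-3} = 1/2197.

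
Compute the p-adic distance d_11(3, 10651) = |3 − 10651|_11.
d_11(3, 10651) = 1/1331

Step 1 — x − y = 3 − 10651 = -10648. Step 2 — v_11(-10648) = 3 (factor: -10648 = −(11^3 · 8); the sign does not affect v_p). Step 3 — |x − y|_11 = 11^{-3} = 1/1331.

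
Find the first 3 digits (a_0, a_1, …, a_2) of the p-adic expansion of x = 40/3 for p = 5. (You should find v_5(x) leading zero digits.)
(a_0, …, a_2) = (0, 1, 2)

v_5(40/3) = 1, so a_0 = ... = a_0 = 0. Factor out: x = 5^1 · u with u = 8/3 a unit in ℤ_5. Expand u iteratively via a_{v+i} = u_i mod 5, u_{i+1} = (u_i − a_{v+i})/5:
  u_0 = 8/3;  a_1 = 1;  u_1 = (u_0 − 1)/5 = 1/3
  u_1 = 1/3;  a_2 = 2;  u_2 = (u_1 − 2)/5 = -1/3
Digits: (0, 1, 2).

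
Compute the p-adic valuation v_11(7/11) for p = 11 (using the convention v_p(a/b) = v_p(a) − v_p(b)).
v_11(7/11) = -1

Factor powers of 11 from the numerator and denominator of the reduced fraction: 7 = 11^0 · 7 and 11 = 11^1 · 1. Apply v_p(a/b) = v_p(a) − v_p(b): v_11(7/11) = 0 − 1 = -1.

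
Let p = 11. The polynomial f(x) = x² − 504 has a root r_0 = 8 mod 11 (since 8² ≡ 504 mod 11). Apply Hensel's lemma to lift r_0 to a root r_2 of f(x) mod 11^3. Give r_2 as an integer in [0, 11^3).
r_2 = 217 (mod 1331)

Hensel's recurrence: r_{i+1} = r_i − f(r_i)·(f′(r_i))^{-1} mod 11^{i+2}, with f′(x) = 2x. Iterate:
  r_0 = 8 (mod 11)
  r_1 = 96 (mod 121)
  r_2 = 217 (mod 1331)
Final: r_2 = 217, and one checks f(r_2) ≡ 0 mod 11^3.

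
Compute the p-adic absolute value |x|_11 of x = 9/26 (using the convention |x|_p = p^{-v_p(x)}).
|9/26|_11 = 1

Step 1 — compute v_11(x) by factoring powers of 11 out of the numerator and denominator: v_11(9/26) = 0. Step 2 — apply |x|_p = p^{-v_p(x)} = 11^{0} = 1.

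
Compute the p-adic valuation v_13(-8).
v_13(-8) = 0

v_13(n) is the largest exponent k such that 13^k divides n. Factor out: -8 = -13^0 · 8. (Sign doesn't affect v_p.) So v_13(-8) = 0.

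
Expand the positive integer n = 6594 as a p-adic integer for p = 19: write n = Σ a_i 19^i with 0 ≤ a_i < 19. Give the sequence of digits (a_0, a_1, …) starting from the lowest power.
(a_0, a_1, …) = (1, 5, 18)

Repeated division by 19 gives the digits low-to-high: 6594 = 1 + 5·19^1 + 18·19^2. Digit sequence: (1, 5, 18).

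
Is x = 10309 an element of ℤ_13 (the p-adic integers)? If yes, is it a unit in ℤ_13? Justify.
x ∈ ℤ_13 but not a unit; v_13(x) = 2 > 0

ℤ_13 = {x ∈ ℚ_13 : v_13(x) ≥ 0} and ℤ_13^× = {x ∈ ℤ_13 : v_13(x) = 0}. Here v_13(10309) = v_13(num) − v_13(den) = 2; compare against these criteria.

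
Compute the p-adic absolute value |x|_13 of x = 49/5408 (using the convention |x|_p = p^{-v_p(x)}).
|49/5408|_13 = 169

Step 1 — compute v_13(x) by factoring powers of 13 out of the numerator and denominator: v_13(49/5408) = -2. Step 2 — apply |x|_p = p^{-v_p(x)} = 13^{2} = 169.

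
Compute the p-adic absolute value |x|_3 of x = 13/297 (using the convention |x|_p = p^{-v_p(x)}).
|13/297|_3 = 27

Step 1 — compute v_3(x) by factoring powers of 3 out of the numerator and denominator: v_3(13/297) = -3. Step 2 — apply |x|_p = p^{-v_p(x)} = 3^{3} = 27.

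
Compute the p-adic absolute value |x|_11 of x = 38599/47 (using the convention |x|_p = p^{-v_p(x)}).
|38599/47|_11 = 1/1331

Step 1 — compute v_11(x) by factoring powers of 11 out of the numerator and denominator: v_11(38599/47) = 3. Step 2 — apply |x|_p = p^{-v_p(x)} = 11^{-3} = 1/1331.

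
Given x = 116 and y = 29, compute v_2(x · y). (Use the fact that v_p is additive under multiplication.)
v_2(3364) = 2

v_p(x) = 2 (factor: 116 = 2^2 · 29); v_p(y) = 0 (factor: 29 = 2^0 · 29). Additivity: v_p(xy) = v_p(x) + v_p(y) = 2 + 0 = 2. (Direct check: xy = 3364 = 2^2 · (841).)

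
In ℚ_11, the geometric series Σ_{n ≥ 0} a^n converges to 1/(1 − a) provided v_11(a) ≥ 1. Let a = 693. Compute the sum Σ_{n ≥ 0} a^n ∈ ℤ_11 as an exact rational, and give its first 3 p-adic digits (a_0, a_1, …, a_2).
Σ a^n = 1/(1 − a) = -1/692;  first 3 digits = (1, 8, 3)

v_11(a) = 1 ≥ 1, so the series converges in ℤ_11 to 1/(1 − a) = 1/(1 − 693) = -1/692. Expand this rational in ℤ_11: compute digits iteratively via d_i = x_i mod 11, x_{i+1} = (x_i − d_i)/11. The first 3 digits are (1, 8, 3).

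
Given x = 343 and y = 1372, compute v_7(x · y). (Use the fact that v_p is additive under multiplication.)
v_7(470596) = 6

v_p(x) = 3 (factor: 343 = 7^3 · 1); v_p(y) = 3 (factor: 1372 = 7^3 · 4). Additivity: v_p(xy) = v_p(x) + v_p(y) = 3 + 3 = 6. (Direct check: xy = 470596 = 7^6 · (4).)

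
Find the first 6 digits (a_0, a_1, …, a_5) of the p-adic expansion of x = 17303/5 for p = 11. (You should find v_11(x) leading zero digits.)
(a_0, …, a_5) = (0, 0, 0, 7, 4, 4)

v_11(17303/5) = 3, so a_0 = ... = a_2 = 0. Factor out: x = 11^3 · u with u = 13/5 a unit in ℤ_11. Expand u iteratively via a_{v+i} = u_i mod 11, u_{i+1} = (u_i − a_{v+i})/11:
  u_0 = 13/5;  a_3 = 7;  u_1 = (u_0 − 7)/11 = -2/5
  u_1 = -2/5;  a_4 = 4;  u_2 = (u_1 − 4)/11 = -2/5
  u_2 = -2/5;  a_5 = 4;  u_3 = (u_2 − 4)/11 = -2/5
Digits: (0, 0, 0, 7, 4, 4).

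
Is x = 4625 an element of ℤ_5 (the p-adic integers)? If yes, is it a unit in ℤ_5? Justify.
x ∈ ℤ_5 but not a unit; v_5(x) = 3 > 0

ℤ_5 = {x ∈ ℚ_5 : v_5(x) ≥ 0} and ℤ_5^× = {x ∈ ℤ_5 : v_5(x) = 0}. Here v_5(4625) = v_5(num) − v_5(den) = 3; compare against these criteria.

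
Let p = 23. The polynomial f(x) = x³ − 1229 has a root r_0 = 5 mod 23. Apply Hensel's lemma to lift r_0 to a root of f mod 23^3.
r_2 = 10769 (mod 12167)

Hensel: r_{i+1} = r_i − f(r_i)/f′(r_i) mod 23^{i+2}, where f′(x) = 3x². Iterate:
  r_0 = 5 (mod 23)
  r_1 = 189 (mod 529)
  r_2 = 10769 (mod 12167)
Final: r = 10769 with f(r) ≡ 0 mod 23^3.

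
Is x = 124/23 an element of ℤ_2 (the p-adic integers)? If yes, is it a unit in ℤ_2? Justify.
x ∈ ℤ_2 but not a unit; v_2(x) = 2 > 0

ℤ_2 = {x ∈ ℚ_2 : v_2(x) ≥ 0} and ℤ_2^× = {x ∈ ℤ_2 : v_2(x) = 0}. Here v_2(124/23) = v_2(num) − v_2(den) = 2; compare against these criteria.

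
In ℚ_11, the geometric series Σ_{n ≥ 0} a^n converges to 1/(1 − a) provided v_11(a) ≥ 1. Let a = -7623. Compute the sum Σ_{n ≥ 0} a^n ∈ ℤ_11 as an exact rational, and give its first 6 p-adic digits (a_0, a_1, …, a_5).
Σ a^n = 1/(1 − a) = 1/7624;  first 6 digits = (1, 0, 3, 5, 8, 8)

v_11(a) = 2 ≥ 1, so the series converges in ℤ_11 to 1/(1 − a) = 1/(1 − (-7623)) = 1/7624. Expand this rational in ℤ_11: compute digits iteratively via d_i = x_i mod 11, x_{i+1} = (x_i − d_i)/11. The first 6 digits are (1, 0, 3, 5, 8, 8).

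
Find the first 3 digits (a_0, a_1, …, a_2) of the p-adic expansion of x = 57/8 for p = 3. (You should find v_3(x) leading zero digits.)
(a_0, …, a_2) = (0, 2, 2)

v_3(57/8) = 1, so a_0 = ... = a_0 = 0. Factor out: x = 3^1 · u with u = 19/8 a unit in ℤ_3. Expand u iteratively via a_{v+i} = u_i mod 3, u_{i+1} = (u_i − a_{v+i})/3:
  u_0 = 19/8;  a_1 = 2;  u_1 = (u_0 − 2)/3 = 1/8
  u_1 = 1/8;  a_2 = 2;  u_2 = (u_1 − 2)/3 = -5/8
Digits: (0, 2, 2).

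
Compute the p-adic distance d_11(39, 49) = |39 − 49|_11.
d_11(39, 49) = 1

Step 1 — x − y = 39 − 49 = -10. Step 2 — v_11(-10) = 0 (factor: -10 = −(11^0 · 10); the sign does not affect v_p). Step 3 — |x − y|_11 = 11^{0} = 1.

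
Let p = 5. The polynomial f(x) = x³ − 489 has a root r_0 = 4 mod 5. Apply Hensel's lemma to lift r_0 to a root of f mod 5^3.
r_2 = 104 (mod 125)

Hensel: r_{i+1} = r_i − f(r_i)/f′(r_i) mod 5^{i+2}, where f′(x) = 3x². Iterate:
  r_0 = 4 (mod 5)
  r_1 = 4 (mod 25)
  r_2 = 104 (mod 125)
Final: r = 104 with f(r) ≡ 0 mod 5^3.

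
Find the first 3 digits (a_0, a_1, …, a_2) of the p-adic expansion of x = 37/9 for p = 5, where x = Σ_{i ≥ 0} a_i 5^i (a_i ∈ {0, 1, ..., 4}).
(a_0, …, a_2) = (3, 3, 0)

v_5(37/9) = 0 (numerator and denominator both coprime to 5), so x ∈ ℤ_5^×. Compute digits iteratively via a_i = x_i mod 5, x_{i+1} = (x_i − a_i)/5, with x_0 = x:
  x_0 = 37/9;  a_0 = 3;  x_1 = (x_0 − 3)/5 = 2/9
  x_1 = 2/9;  a_1 = 3;  x_2 = (x_1 − 3)/5 = -5/9
  x_2 = -5/9;  a_2 = 0;  x_3 = (x_2 − 0)/5 = -1/9
Digits: (3, 3, 0).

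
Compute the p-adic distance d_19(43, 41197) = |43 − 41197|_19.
d_19(43, 41197) = 1/6859

Step 1 — x − y = 43 − 41197 = -41154. Step 2 — v_19(-41154) = 3 (factor: -41154 = −(19^3 · 6); the sign does not affect v_p). Step 3 — |x − y|_19 = 19^{-3} = 1/6859.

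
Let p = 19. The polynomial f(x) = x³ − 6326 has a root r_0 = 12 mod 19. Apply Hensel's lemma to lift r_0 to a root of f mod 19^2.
r_1 = 31 (mod 361)

Hensel: r_{i+1} = r_i − f(r_i)/f′(r_i) mod 19^{i+2}, where f′(x) = 3x². Iterate:
  r_0 = 12 (mod 19)
  r_1 = 31 (mod 361)
Final: r = 31 with f(r) ≡ 0 mod 19^2.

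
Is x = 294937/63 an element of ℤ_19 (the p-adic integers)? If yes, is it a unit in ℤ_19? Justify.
x ∈ ℤ_19 but not a unit; v_19(x) = 3 > 0

ℤ_19 = {x ∈ ℚ_19 : v_19(x) ≥ 0} and ℤ_19^× = {x ∈ ℤ_19 : v_19(x) = 0}. Here v_19(294937/63) = v_19(num) − v_19(den) = 3; compare against these criteria.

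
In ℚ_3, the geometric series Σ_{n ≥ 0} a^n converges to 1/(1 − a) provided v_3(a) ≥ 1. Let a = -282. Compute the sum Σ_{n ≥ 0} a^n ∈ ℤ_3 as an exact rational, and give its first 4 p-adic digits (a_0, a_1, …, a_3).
Σ a^n = 1/(1 − a) = 1/283;  first 4 digits = (1, 2, 2, 2)

v_3(a) = 1 ≥ 1, so the series converges in ℤ_3 to 1/(1 − a) = 1/(1 − (-282)) = 1/283. Expand this rational in ℤ_3: compute digits iteratively via d_i = x_i mod 3, x_{i+1} = (x_i − d_i)/3. The first 4 digits are (1, 2, 2, 2).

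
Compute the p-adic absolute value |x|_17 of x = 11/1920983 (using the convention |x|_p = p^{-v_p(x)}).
|11/1920983|_17 = 83521

Step 1 — compute v_17(x) by factoring powers of 17 out of the numerator and denominator: v_17(11/1920983) = -4. Step 2 — apply |x|_p = p^{-v_p(x)} = 17^{4} = 83521.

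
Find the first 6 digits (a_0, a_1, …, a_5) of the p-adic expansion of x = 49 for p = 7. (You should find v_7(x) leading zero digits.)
(a_0, …, a_5) = (0, 0, 1, 0, 0, 0)

v_7(49) = 2, so a_0 = ... = a_1 = 0. Factor out: x = 7^2 · u with u = 1 a unit in ℤ_7. Expand u iteratively via a_{v+i} = u_i mod 7, u_{i+1} = (u_i − a_{v+i})/7:
  u_0 = 1;  a_2 = 1;  u_1 = (u_0 − 1)/7 = 0
  u_1 = 0;  a_3 = 0;  u_2 = (u_1 − 0)/7 = 0
  u_2 = 0;  a_4 = 0;  u_3 = (u_2 − 0)/7 = 0
  u_3 = 0;  a_5 = 0;  u_4 = (u_3 − 0)/7 = 0
Digits: (0, 0, 1, 0, 0, 0).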